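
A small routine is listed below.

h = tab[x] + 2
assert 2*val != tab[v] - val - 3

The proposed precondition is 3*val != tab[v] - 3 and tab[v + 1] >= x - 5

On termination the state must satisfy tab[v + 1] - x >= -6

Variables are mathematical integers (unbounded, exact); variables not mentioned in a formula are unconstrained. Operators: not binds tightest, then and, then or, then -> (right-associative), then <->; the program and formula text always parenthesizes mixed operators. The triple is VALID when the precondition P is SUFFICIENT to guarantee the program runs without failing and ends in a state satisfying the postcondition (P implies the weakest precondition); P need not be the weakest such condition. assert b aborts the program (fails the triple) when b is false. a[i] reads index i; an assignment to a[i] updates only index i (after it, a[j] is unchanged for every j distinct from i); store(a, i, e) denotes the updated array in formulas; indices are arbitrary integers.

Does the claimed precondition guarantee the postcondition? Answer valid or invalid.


Working backward. After the program, the postcondition tab[v + 1] - x >= -6 must hold; in canonical form it is tab[v + 1] >= x - 6.
Before assert 2*val != tab[v] - val - 3: 3*val != tab[v] - 3 and tab[v + 1] >= x - 6
Before h := tab[x] + 2: 3*val != tab[v] - 3 and tab[v + 1] >= x - 6
The weakest precondition is 3*val != tab[v] - 3 and tab[v + 1] >= x - 6.
Check whether 3*val != tab[v] - 3 and tab[v + 1] >= x - 5 implies it.
Every state satisfying the precondition satisfies the weakest precondition: the implication holds.
Answer: valid


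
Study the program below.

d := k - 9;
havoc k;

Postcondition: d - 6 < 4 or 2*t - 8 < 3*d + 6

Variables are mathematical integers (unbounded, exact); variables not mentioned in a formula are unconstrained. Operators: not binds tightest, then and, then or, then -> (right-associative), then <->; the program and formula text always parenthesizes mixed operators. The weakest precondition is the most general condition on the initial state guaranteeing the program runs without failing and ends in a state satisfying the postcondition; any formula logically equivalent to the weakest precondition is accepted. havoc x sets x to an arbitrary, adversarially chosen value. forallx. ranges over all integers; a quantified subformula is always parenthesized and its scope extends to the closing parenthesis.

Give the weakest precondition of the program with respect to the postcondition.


Working backward. After the program, the postcondition d - 6 < 4 or 2*t - 8 < 3*d + 6 must hold; in canonical form it is d < 10 or 2*t < 3*d + 14.
Before havoc k: d < 10 or 2*t < 3*d + 14
Before d := k - 9: k < 19 or 2*t < 3*k - 13
Answer: WP = k < 19 or 2*t < 3*k - 13


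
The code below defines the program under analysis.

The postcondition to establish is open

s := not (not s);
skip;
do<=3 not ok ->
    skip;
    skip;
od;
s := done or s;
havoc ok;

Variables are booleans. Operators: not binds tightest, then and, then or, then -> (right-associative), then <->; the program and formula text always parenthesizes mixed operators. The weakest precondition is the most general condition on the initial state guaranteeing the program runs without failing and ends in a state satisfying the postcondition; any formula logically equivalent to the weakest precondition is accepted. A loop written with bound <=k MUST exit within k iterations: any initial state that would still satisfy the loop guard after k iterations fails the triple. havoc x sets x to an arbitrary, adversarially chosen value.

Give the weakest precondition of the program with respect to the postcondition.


Working backward. After the program, open must hold.
Before havoc ok: open
Before s := done or s: open
Before the loop (bound <=3), unroll the exhaustion recursion (WP_0 = exit-now case; WP_j = one more guarded iteration, up to j = 3):
  WP_0: ok and open
  WP_1: ((not ok) -> (ok and open)) and (ok -> open)
  WP_2: ((not ok) -> (((not ok) -> (ok and open)) and (ok -> open))) and (ok -> open)
  WP_3: ((not ok) -> (((not ok) -> (((not ok) -> (ok and open)) and (ok -> open))) and (ok -> open))) and (ok -> open)
So before the loop: ((not ok) -> (((not ok) -> (((not ok) -> (ok and open)) and (ok -> open))) and (ok -> open))) and (ok -> open)
Before skip: ((not ok) -> (((not ok) -> (((not ok) -> (ok and open)) and (ok -> open))) and (ok -> open))) and (ok -> open)
Before s := not (not s): ((not ok) -> (((not ok) -> (((not ok) -> (ok and open)) and (ok -> open))) and (ok -> open))) and (ok -> open)
Answer: WP = ((not ok) -> (((not ok) -> (((not ok) -> (ok and open)) and (ok -> open))) and (ok -> open))) and (ok -> open)


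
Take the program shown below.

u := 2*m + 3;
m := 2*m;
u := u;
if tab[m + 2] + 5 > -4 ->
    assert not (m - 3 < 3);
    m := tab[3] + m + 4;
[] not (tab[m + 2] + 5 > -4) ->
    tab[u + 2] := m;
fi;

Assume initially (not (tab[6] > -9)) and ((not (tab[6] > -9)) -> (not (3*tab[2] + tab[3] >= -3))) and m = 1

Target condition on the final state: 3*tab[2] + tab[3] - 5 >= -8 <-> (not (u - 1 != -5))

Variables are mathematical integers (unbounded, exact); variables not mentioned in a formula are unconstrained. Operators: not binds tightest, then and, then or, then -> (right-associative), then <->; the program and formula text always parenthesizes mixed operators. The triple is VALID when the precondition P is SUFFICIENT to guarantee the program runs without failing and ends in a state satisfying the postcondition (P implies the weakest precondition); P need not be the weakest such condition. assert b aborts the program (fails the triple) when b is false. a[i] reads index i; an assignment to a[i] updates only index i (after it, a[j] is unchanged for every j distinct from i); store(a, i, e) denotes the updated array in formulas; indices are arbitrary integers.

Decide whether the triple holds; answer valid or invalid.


Working backward. After the program, the postcondition 3*tab[2] + tab[3] - 5 >= -8 <-> (not (u - 1 != -5)) must hold; in canonical form it is 3*tab[2] + tab[3] >= -3 <-> (not (u != -4)).
Then branch requires (not (m < 6)) and (3*tab[2] + tab[3] >= -3 <-> (not (u != -4))); else branch requires 3*store(tab, u + 2, m)[2] + store(tab, u + 2, m)[3] >= -3 <-> (not (u != -4)).
Before the if: (tab[m + 2] > -9 -> ((not (m < 6)) and (3*tab[2] + tab[3] >= -3 <-> (not (u != -4))))) and ((not (tab[m + 2] > -9)) -> (3*store(tab, u + 2, m)[2] + store(tab, u + 2, m)[3] >= -3 <-> (not (u != -4))))
Before u := u: (tab[m + 2] > -9 -> ((not (m < 6)) and (3*tab[2] + tab[3] >= -3 <-> (not (u != -4))))) and ((not (tab[m + 2] > -9)) -> (3*store(tab, u + 2, m)[2] + store(tab, u + 2, m)[3] >= -3 <-> (not (u != -4))))
Before m := 2*m: (tab[2*m + 2] > -9 -> ((not (2*m < 6)) and (3*tab[2] + tab[3] >= -3 <-> (not (u != -4))))) and ((not (tab[2*m + 2] > -9)) -> (3*store(tab, u + 2, 2*m)[2] + store(tab, u + 2, 2*m)[3] >= -3 <-> (not (u != -4))))
Before u := 2*m + 3: (tab[2*m + 2] > -9 -> ((not (2*m < 6)) and (3*tab[2] + tab[3] >= -3 <-> (not (2*m != -7))))) and ((not (tab[2*m + 2] > -9)) -> (3*store(tab, 2*m + 5, 2*m)[2] + store(tab, 2*m + 5, 2*m)[3] >= -3 <-> (not (2*m != -7))))
The weakest precondition is (tab[2*m + 2] > -9 -> ((not (2*m < 6)) and (3*tab[2] + tab[3] >= -3 <-> (not (2*m != -7))))) and ((not (tab[2*m + 2] > -9)) -> (3*store(tab, 2*m + 5, 2*m)[2] + store(tab, 2*m + 5, 2*m)[3] >= -3 <-> (not (2*m != -7)))).
Check whether (not (tab[6] > -9)) and ((not (tab[6] > -9)) -> (not (3*tab[2] + tab[3] >= -3))) and m = 1 implies it.
Countermodel: at the initial state m = 1, tab = {[2] = 0, [3] = -4, [4] = 15215, [6] = -9, [7] = -4, elsewhere -4}, the precondition holds but the weakest precondition fails.
Answer: invalid


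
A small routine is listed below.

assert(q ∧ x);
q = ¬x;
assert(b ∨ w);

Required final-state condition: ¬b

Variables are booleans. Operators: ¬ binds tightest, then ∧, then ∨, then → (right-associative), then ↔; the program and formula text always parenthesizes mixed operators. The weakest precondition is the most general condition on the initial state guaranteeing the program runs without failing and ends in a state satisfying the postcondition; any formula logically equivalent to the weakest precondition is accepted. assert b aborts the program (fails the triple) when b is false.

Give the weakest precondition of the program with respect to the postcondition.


Working backward. After the program, ¬b must hold.
Before assert b ∨ w: (b ∨ w) ∧ (¬b)
Before q := ¬x: (b ∨ w) ∧ (¬b)
Before assert q ∧ x: q ∧ x ∧ (b ∨ w) ∧ (¬b)
Answer: WP = q ∧ x ∧ (b ∨ w) ∧ (¬b)


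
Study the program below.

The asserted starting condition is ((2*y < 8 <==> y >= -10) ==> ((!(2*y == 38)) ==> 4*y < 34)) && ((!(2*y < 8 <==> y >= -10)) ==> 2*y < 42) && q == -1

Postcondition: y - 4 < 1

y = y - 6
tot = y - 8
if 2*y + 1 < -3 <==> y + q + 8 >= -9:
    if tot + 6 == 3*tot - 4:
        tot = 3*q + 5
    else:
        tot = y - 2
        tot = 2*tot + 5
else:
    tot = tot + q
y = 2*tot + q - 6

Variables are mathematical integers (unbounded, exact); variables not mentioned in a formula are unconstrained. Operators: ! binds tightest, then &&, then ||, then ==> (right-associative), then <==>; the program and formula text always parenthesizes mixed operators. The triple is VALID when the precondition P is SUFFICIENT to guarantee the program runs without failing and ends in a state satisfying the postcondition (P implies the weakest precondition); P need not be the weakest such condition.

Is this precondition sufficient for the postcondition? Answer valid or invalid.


Working backward. After the program, the postcondition y - 4 < 1 must hold; in canonical form it is y < 5.
Before y := 2*tot + q - 6: q + 2*tot < 11
Then branch requires (2*tot == 10 ==> 7*q < 1) && ((!(2*tot == 10)) ==> q + 4*y < 9); else branch requires 3*q + 2*tot < 11.
Before the if: ((2*y < -4 <==> q + y >= -17) ==> ((2*tot == 10 ==> 7*q < 1) && ((!(2*tot == 10)) ==> q + 4*y < 9))) && ((!(2*y < -4 <==> q + y >= -17)) ==> 3*q + 2*tot < 11)
Before tot := y - 8: ((2*y < -4 <==> q + y >= -17) ==> ((2*y == 26 ==> 7*q < 1) && ((!(2*y == 26)) ==> q + 4*y < 9))) && ((!(2*y < -4 <==> q + y >= -17)) ==> 3*q + 2*y < 27)
Before y := y - 6: ((2*y < 8 <==> q + y >= -11) ==> ((2*y == 38 ==> 7*q < 1) && ((!(2*y == 38)) ==> q + 4*y < 33))) && ((!(2*y < 8 <==> q + y >= -11)) ==> 3*q + 2*y < 39)
The weakest precondition is ((2*y < 8 <==> q + y >= -11) ==> ((2*y == 38 ==> 7*q < 1) && ((!(2*y == 38)) ==> q + 4*y < 33))) && ((!(2*y < 8 <==> q + y >= -11)) ==> 3*q + 2*y < 39).
Check whether ((2*y < 8 <==> y >= -10) ==> ((!(2*y == 38)) ==> 4*y < 34)) && ((!(2*y < 8 <==> y >= -10)) ==> 2*y < 42) && q == -1 implies it.
Every state satisfying the precondition satisfies the weakest precondition: the implication holds.
Answer: valid


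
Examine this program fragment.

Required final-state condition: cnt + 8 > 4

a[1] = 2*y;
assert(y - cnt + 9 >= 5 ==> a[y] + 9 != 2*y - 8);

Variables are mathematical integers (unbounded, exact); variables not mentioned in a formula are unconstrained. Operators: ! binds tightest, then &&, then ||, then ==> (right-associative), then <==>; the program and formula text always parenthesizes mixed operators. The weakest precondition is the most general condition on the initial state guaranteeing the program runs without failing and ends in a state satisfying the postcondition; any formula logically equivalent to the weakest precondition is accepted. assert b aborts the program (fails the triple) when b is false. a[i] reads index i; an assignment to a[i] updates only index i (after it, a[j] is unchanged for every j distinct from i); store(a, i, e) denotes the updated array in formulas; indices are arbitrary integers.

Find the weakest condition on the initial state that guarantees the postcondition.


Working backward. After the program, the postcondition cnt + 8 > 4 must hold; in canonical form it is cnt > -4.
Before assert y - cnt + 9 >= 5 ==> a[y] + 9 != 2*y - 8: (y >= cnt - 4 ==> a[y] != 2*y - 17) && cnt > -4
Before a[1] := 2*y: (y >= cnt - 4 ==> store(a, 1, 2*y)[y] != 2*y - 17) && cnt > -4
Answer: WP = (y >= cnt - 4 ==> store(a, 1, 2*y)[y] != 2*y - 17) && cnt > -4


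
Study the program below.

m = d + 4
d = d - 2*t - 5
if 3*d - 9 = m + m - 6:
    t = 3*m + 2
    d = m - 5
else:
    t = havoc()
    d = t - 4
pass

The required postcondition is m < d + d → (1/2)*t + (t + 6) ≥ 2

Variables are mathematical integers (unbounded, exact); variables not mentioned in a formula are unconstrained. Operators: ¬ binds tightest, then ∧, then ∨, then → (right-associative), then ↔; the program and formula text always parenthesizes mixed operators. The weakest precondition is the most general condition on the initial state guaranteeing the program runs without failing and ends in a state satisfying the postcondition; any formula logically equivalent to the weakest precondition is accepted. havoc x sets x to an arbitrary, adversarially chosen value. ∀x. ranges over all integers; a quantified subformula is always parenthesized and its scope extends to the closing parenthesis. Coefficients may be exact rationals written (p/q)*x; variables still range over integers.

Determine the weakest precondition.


Working backward. After the program, the postcondition m < d + d → (1/2)*t + (t + 6) ≥ 2 must hold; in canonical form it is m < 2*d → (3/2)*t ≥ -4.
Before skip: m < 2*d → (3/2)*t ≥ -4
Then branch requires m > 10 → (9/2)*m ≥ -7; else branch requires ∀t_1. (m < 2*t_1 - 8 → (3/2)*t_1 ≥ -4).
Before the if: (3*d = 2*m + 3 → (m > 10 → (9/2)*m ≥ -7)) ∧ ((¬(3*d = 2*m + 3)) → (∀t_1. (m < 2*t_1 - 8 → (3/2)*t_1 ≥ -4)))
Before d := d - 2*t - 5: (3*d = 2*m + 6*t + 18 → (m > 10 → (9/2)*m ≥ -7)) ∧ ((¬(3*d = 2*m + 6*t + 18)) → (∀t_1. (m < 2*t_1 - 8 → (3/2)*t_1 ≥ -4)))
Before m := d + 4: (d = 6*t + 26 → (d > 6 → (9/2)*d ≥ -25)) ∧ ((¬(d = 6*t + 26)) → (∀t_1. (d < 2*t_1 - 12 → (3/2)*t_1 ≥ -4)))
Answer: WP = (d = 6*t + 26 → (d > 6 → (9/2)*d ≥ -25)) ∧ ((¬(d = 6*t + 26)) → (∀t_1. (d < 2*t_1 - 12 → (3/2)*t_1 ≥ -4)))


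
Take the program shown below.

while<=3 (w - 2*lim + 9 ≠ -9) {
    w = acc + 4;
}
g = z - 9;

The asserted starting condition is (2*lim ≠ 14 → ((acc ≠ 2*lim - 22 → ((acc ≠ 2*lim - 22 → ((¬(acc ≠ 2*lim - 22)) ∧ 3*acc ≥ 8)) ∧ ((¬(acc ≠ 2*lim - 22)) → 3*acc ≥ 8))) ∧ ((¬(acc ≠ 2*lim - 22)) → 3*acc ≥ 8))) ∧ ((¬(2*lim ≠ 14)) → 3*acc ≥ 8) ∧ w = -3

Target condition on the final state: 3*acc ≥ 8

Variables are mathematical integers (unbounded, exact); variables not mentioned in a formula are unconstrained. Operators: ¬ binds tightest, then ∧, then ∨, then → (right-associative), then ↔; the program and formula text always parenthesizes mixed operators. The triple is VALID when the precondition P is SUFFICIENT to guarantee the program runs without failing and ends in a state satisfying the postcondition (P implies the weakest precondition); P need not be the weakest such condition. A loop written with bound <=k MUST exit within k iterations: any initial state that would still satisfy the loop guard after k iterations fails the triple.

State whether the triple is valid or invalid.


Working backward. After the program, 3*acc ≥ 8 must hold.
Before g := z - 9: 3*acc ≥ 8
Before the loop (bound <=3), unroll the exhaustion recursion (WP_0 = exit-now case; WP_j = one more guarded iteration, up to j = 3):
  WP_0: (¬(w ≠ 2*lim - 18)) ∧ 3*acc ≥ 8
  WP_1: (w ≠ 2*lim - 18 → ((¬(acc ≠ 2*lim - 22)) ∧ 3*acc ≥ 8)) ∧ ((¬(w ≠ 2*lim - 18)) → 3*acc ≥ 8)
  WP_2: (w ≠ 2*lim - 18 → ((acc ≠ 2*lim - 22 → ((¬(acc ≠ 2*lim - 22)) ∧ 3*acc ≥ 8)) ∧ ((¬(acc ≠ 2*lim - 22)) → 3*acc ≥ 8))) ∧ ((¬(w ≠ 2*lim - 18)) → 3*acc ≥ 8)
  WP_3: (w ≠ 2*lim - 18 → ((acc ≠ 2*lim - 22 → ((acc ≠ 2*lim - 22 → ((¬(acc ≠ 2*lim - 22)) ∧ 3*acc ≥ 8)) ∧ ((¬(acc ≠ 2*lim - 22)) → 3*acc ≥ 8))) ∧ ((¬(acc ≠ 2*lim - 22)) → 3*acc ≥ 8))) ∧ ((¬(w ≠ 2*lim - 18)) → 3*acc ≥ 8)
So before the loop: (w ≠ 2*lim - 18 → ((acc ≠ 2*lim - 22 → ((acc ≠ 2*lim - 22 → ((¬(acc ≠ 2*lim - 22)) ∧ 3*acc ≥ 8)) ∧ ((¬(acc ≠ 2*lim - 22)) → 3*acc ≥ 8))) ∧ ((¬(acc ≠ 2*lim - 22)) → 3*acc ≥ 8))) ∧ ((¬(w ≠ 2*lim - 18)) → 3*acc ≥ 8)
The weakest precondition is (w ≠ 2*lim - 18 → ((acc ≠ 2*lim - 22 → ((acc ≠ 2*lim - 22 → ((¬(acc ≠ 2*lim - 22)) ∧ 3*acc ≥ 8)) ∧ ((¬(acc ≠ 2*lim - 22)) → 3*acc ≥ 8))) ∧ ((¬(acc ≠ 2*lim - 22)) → 3*acc ≥ 8))) ∧ ((¬(w ≠ 2*lim - 18)) → 3*acc ≥ 8).
Check whether (2*lim ≠ 14 → ((acc ≠ 2*lim - 22 → ((acc ≠ 2*lim - 22 → ((¬(acc ≠ 2*lim - 22)) ∧ 3*acc ≥ 8)) ∧ ((¬(acc ≠ 2*lim - 22)) → 3*acc ≥ 8))) ∧ ((¬(acc ≠ 2*lim - 22)) → 3*acc ≥ 8))) ∧ ((¬(2*lim ≠ 14)) → 3*acc ≥ 8) ∧ w = -3 implies it.
Countermodel: at the initial state acc = 3, lim = 7, w = -3, the precondition holds but the weakest precondition fails.
Answer: invalid


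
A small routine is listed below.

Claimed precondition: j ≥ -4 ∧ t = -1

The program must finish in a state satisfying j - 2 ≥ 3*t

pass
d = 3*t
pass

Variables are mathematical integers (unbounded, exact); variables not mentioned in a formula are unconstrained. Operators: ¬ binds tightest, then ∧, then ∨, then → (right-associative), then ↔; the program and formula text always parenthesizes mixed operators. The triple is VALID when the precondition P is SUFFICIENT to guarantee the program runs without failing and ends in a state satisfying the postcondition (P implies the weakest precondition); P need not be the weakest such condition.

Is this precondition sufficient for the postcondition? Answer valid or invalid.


Working backward. After the program, the postcondition j - 2 ≥ 3*t must hold; in canonical form it is j ≥ 3*t + 2.
Before skip: j ≥ 3*t + 2
Before d := 3*t: j ≥ 3*t + 2
Before skip: j ≥ 3*t + 2
The weakest precondition is j ≥ 3*t + 2.
Check whether j ≥ -4 ∧ t = -1 implies it.
Countermodel: at the initial state j = -4, t = -1, the precondition holds but the weakest precondition fails.
Answer: invalid


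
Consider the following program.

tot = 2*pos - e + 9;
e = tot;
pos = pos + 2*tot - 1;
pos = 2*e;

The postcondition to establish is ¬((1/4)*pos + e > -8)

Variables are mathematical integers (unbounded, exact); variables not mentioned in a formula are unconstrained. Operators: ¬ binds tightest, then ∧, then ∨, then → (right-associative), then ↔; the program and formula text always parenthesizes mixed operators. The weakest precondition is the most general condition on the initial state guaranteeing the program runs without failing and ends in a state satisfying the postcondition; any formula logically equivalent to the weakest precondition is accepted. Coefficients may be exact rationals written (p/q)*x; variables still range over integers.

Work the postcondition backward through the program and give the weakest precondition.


Working backward. After the program, the postcondition ¬((1/4)*pos + e > -8) must hold; in canonical form it is ¬(e + (1/4)*pos > -8).
Before pos := 2*e: ¬((3/2)*e > -8)
Before pos := pos + 2*tot - 1: ¬((3/2)*e > -8)
Before e := tot: ¬((3/2)*tot > -8)
Before tot := 2*pos - e + 9: ¬(3*pos > (3/2)*e - 43/2)
Answer: WP = ¬(3*pos > (3/2)*e - 43/2)


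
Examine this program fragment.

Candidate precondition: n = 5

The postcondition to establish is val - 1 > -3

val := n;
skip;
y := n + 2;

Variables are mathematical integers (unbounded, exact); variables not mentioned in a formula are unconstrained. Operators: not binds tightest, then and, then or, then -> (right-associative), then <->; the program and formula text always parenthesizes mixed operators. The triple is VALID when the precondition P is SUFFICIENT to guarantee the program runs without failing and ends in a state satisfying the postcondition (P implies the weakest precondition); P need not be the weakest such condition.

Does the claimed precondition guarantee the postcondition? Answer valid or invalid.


Working backward. After the program, the postcondition val - 1 > -3 must hold; in canonical form it is val > -2.
Before y := n + 2: val > -2
Before skip: val > -2
Before val := n: n > -2
The weakest precondition is n > -2.
Check whether n = 5 implies it.
Every state satisfying the precondition satisfies the weakest precondition: the implication holds.
Answer: valid


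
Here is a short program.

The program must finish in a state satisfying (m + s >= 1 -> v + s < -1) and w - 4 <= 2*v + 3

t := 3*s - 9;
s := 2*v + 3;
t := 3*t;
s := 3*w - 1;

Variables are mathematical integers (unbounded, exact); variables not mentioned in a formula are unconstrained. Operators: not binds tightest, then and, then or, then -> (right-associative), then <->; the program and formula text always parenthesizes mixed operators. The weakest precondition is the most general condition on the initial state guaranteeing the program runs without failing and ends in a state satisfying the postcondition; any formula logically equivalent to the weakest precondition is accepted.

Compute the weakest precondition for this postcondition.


Working backward. After the program, the postcondition (m + s >= 1 -> v + s < -1) and w - 4 <= 2*v + 3 must hold; in canonical form it is (m + s >= 1 -> s + v < -1) and w <= 2*v + 7.
Before s := 3*w - 1: (m + 3*w >= 2 -> v + 3*w < 0) and w <= 2*v + 7
Before t := 3*t: (m + 3*w >= 2 -> v + 3*w < 0) and w <= 2*v + 7
Before s := 2*v + 3: (m + 3*w >= 2 -> v + 3*w < 0) and w <= 2*v + 7
Before t := 3*s - 9: (m + 3*w >= 2 -> v + 3*w < 0) and w <= 2*v + 7
Answer: WP = (m + 3*w >= 2 -> v + 3*w < 0) and w <= 2*v + 7


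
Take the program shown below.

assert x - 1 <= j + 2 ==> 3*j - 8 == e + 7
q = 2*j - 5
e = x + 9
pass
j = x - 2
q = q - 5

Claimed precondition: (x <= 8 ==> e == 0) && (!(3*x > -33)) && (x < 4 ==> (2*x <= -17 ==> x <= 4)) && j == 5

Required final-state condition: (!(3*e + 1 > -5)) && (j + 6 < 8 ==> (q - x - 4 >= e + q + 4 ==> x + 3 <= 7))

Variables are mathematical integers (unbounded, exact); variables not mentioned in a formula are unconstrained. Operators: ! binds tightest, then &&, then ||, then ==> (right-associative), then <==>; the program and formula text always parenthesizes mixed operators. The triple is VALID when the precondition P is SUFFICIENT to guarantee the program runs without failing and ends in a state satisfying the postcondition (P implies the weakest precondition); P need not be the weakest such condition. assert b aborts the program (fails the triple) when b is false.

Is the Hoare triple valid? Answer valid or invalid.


Working backward. After the program, the postcondition (!(3*e + 1 > -5)) && (j + 6 < 8 ==> (q - x - 4 >= e + q + 4 ==> x + 3 <= 7)) must hold; in canonical form it is (!(3*e > -6)) && (j < 2 ==> (e + x <= -8 ==> x <= 4)).
Before q := q - 5: (!(3*e > -6)) && (j < 2 ==> (e + x <= -8 ==> x <= 4))
Before j := x - 2: (!(3*e > -6)) && (x < 4 ==> (e + x <= -8 ==> x <= 4))
Before skip: (!(3*e > -6)) && (x < 4 ==> (e + x <= -8 ==> x <= 4))
Before e := x + 9: (!(3*x > -33)) && (x < 4 ==> (2*x <= -17 ==> x <= 4))
Before q := 2*j - 5: (!(3*x > -33)) && (x < 4 ==> (2*x <= -17 ==> x <= 4))
Before assert x - 1 <= j + 2 ==> 3*j - 8 == e + 7: (x <= j + 3 ==> 3*j == e + 15) && (!(3*x > -33)) && (x < 4 ==> (2*x <= -17 ==> x <= 4))
The weakest precondition is (x <= j + 3 ==> 3*j == e + 15) && (!(3*x > -33)) && (x < 4 ==> (2*x <= -17 ==> x <= 4)).
Check whether (x <= 8 ==> e == 0) && (!(3*x > -33)) && (x < 4 ==> (2*x <= -17 ==> x <= 4)) && j == 5 implies it.
Every state satisfying the precondition satisfies the weakest precondition: the implication holds.
Answer: valid


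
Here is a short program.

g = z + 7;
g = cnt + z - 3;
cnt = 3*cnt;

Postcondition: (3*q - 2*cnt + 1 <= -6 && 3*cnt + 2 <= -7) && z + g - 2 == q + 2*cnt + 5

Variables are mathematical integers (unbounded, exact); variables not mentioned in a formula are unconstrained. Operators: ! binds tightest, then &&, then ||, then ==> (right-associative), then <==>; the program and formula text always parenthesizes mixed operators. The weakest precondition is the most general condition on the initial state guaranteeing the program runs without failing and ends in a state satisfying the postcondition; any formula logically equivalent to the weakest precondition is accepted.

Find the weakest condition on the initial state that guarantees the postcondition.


Working backward. After the program, the postcondition (3*q - 2*cnt + 1 <= -6 && 3*cnt + 2 <= -7) && z + g - 2 == q + 2*cnt + 5 must hold; in canonical form it is 3*q <= 2*cnt - 7 && 3*cnt <= -9 && g + z == 2*cnt + q + 7.
Before cnt := 3*cnt: 3*q <= 6*cnt - 7 && 9*cnt <= -9 && g + z == 6*cnt + q + 7
Before g := cnt + z - 3: 3*q <= 6*cnt - 7 && 9*cnt <= -9 && 2*z == 5*cnt + q + 10
Before g := z + 7: 3*q <= 6*cnt - 7 && 9*cnt <= -9 && 2*z == 5*cnt + q + 10
Answer: WP = 3*q <= 6*cnt - 7 && 9*cnt <= -9 && 2*z == 5*cnt + q + 10


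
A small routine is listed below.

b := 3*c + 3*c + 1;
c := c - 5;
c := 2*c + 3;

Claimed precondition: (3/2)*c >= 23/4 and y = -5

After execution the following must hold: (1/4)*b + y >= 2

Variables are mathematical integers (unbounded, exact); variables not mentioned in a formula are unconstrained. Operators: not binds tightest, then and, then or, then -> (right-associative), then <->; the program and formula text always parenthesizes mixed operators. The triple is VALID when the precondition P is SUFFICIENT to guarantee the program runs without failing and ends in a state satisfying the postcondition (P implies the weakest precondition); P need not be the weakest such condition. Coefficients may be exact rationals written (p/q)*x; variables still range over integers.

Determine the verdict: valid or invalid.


Working backward. After the program, (1/4)*b + y >= 2 must hold.
Before c := 2*c + 3: (1/4)*b + y >= 2
Before c := c - 5: (1/4)*b + y >= 2
Before b := 3*c + 3*c + 1: (3/2)*c + y >= 7/4
The weakest precondition is (3/2)*c + y >= 7/4.
Check whether (3/2)*c >= 23/4 and y = -5 implies it.
Countermodel: at the initial state c = 4, y = -5, the precondition holds but the weakest precondition fails.
Answer: invalid


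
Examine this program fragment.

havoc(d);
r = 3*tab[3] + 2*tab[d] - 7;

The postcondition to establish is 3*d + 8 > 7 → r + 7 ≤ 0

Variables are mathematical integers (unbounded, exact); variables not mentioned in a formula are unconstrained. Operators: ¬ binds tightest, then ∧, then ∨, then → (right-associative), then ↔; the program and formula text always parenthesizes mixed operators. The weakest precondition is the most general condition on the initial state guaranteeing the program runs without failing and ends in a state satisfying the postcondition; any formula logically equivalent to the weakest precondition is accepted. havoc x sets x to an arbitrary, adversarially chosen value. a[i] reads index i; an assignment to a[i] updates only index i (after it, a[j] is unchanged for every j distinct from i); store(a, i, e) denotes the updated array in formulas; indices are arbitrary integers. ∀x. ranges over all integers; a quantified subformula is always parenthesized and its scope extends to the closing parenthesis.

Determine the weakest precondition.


Working backward. After the program, the postcondition 3*d + 8 > 7 → r + 7 ≤ 0 must hold; in canonical form it is 3*d > -1 → r ≤ -7.
Before r := 3*tab[3] + 2*tab[d] - 7: 3*d > -1 → 3*tab[3] + 2*tab[d] ≤ 0
Before havoc d: ∀d_1. (3*d_1 > -1 → 3*tab[3] + 2*tab[d_1] ≤ 0)
Answer: WP = ∀d_1. (3*d_1 > -1 → 3*tab[3] + 2*tab[d_1] ≤ 0)


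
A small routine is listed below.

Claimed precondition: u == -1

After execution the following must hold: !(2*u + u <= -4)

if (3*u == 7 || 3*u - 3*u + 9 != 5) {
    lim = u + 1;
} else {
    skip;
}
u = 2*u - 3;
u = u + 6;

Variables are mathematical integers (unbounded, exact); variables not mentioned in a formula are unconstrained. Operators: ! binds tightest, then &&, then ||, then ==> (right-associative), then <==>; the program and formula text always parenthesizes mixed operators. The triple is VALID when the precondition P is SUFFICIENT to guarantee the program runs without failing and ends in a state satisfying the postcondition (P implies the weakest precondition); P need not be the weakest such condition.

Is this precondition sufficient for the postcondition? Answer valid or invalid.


Working backward. After the program, the postcondition !(2*u + u <= -4) must hold; in canonical form it is !(3*u <= -4).
Before u := u + 6: !(3*u <= -22)
Before u := 2*u - 3: !(6*u <= -13)
Then branch requires !(6*u <= -13); else branch requires !(6*u <= -13).
Before the if: !(6*u <= -13)
The weakest precondition is !(6*u <= -13).
Check whether u == -1 implies it.
Every state satisfying the precondition satisfies the weakest precondition: the implication holds.
Answer: valid


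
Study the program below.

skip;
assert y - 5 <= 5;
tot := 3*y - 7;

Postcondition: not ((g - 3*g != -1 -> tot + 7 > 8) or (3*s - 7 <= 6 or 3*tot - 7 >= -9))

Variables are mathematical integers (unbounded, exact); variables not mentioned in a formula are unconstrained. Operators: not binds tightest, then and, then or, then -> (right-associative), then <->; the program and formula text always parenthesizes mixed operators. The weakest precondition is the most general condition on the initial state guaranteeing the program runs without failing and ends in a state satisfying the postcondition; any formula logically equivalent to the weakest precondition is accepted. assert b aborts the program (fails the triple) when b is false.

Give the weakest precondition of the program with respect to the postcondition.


Working backward. After the program, the postcondition not ((g - 3*g != -1 -> tot + 7 > 8) or (3*s - 7 <= 6 or 3*tot - 7 >= -9)) must hold; in canonical form it is not ((2*g != 1 -> tot > 1) or 3*s <= 13 or 3*tot >= -2).
Before tot := 3*y - 7: not ((2*g != 1 -> 3*y > 8) or 3*s <= 13 or 9*y >= 19)
Before assert y - 5 <= 5: y <= 10 and (not ((2*g != 1 -> 3*y > 8) or 3*s <= 13 or 9*y >= 19))
Before skip: y <= 10 and (not ((2*g != 1 -> 3*y > 8) or 3*s <= 13 or 9*y >= 19))
Answer: WP = y <= 10 and (not ((2*g != 1 -> 3*y > 8) or 3*s <= 13 or 9*y >= 19))


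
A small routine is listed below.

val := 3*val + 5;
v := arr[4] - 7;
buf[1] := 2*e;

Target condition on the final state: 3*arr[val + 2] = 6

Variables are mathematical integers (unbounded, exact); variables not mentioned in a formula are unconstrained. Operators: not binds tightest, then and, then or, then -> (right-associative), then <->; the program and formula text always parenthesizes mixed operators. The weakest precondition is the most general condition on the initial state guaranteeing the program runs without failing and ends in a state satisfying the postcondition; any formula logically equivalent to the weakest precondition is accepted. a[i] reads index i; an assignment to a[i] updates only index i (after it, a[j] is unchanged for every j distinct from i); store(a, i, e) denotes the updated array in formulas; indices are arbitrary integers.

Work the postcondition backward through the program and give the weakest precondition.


Working backward. After the program, 3*arr[val + 2] = 6 must hold.
Before buf[1] := 2*e: 3*arr[val + 2] = 6
Before v := arr[4] - 7: 3*arr[val + 2] = 6
Before val := 3*val + 5: 3*arr[3*val + 7] = 6
Answer: WP = 3*arr[3*val + 7] = 6


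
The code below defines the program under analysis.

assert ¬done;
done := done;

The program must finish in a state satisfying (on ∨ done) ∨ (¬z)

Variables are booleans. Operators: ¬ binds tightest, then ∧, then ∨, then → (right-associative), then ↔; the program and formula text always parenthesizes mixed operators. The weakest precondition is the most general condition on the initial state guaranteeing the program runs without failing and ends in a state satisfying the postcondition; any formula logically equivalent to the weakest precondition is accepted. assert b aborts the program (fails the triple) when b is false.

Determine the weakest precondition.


Working backward. After the program, the postcondition (on ∨ done) ∨ (¬z) must hold; in canonical form it is on ∨ done ∨ (¬z).
Before done := done: on ∨ done ∨ (¬z)
Before assert ¬done: (¬done) ∧ (on ∨ done ∨ (¬z))
Answer: WP = (¬done) ∧ (on ∨ done ∨ (¬z))


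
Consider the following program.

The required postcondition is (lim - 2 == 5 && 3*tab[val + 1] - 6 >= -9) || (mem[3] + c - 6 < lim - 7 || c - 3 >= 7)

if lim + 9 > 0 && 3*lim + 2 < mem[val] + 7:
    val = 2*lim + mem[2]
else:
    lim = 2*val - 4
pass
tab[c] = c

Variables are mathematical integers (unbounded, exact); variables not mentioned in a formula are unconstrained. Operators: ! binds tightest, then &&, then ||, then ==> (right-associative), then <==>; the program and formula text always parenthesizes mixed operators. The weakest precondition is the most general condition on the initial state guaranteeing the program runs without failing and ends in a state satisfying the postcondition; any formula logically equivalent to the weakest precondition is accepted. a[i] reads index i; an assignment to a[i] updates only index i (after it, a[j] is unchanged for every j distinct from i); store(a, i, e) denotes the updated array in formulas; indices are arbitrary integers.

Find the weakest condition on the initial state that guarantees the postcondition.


Working backward. After the program, the postcondition (lim - 2 == 5 && 3*tab[val + 1] - 6 >= -9) || (mem[3] + c - 6 < lim - 7 || c - 3 >= 7) must hold; in canonical form it is (lim == 7 && 3*tab[val + 1] >= -3) || mem[3] + c < lim - 1 || c >= 10.
Before tab[c] := c: (lim == 7 && 3*store(tab, c, c)[val + 1] >= -3) || mem[3] + c < lim - 1 || c >= 10
Before skip: (lim == 7 && 3*store(tab, c, c)[val + 1] >= -3) || mem[3] + c < lim - 1 || c >= 10
Then branch requires (lim == 7 && 3*store(tab, c, c)[mem[2] + 2*lim + 1] >= -3) || mem[3] + c < lim - 1 || c >= 10; else branch requires (2*val == 11 && 3*store(tab, c, c)[val + 1] >= -3) || mem[3] + c < 2*val - 5 || c >= 10.
Before the if: ((lim > -9 && 3*lim < mem[val] + 5) ==> ((lim == 7 && 3*store(tab, c, c)[mem[2] + 2*lim + 1] >= -3) || mem[3] + c < lim - 1 || c >= 10)) && ((!(lim > -9 && 3*lim < mem[val] + 5)) ==> ((2*val == 11 && 3*store(tab, c, c)[val + 1] >= -3) || mem[3] + c < 2*val - 5 || c >= 10))
Answer: WP = ((lim > -9 && 3*lim < mem[val] + 5) ==> ((lim == 7 && 3*store(tab, c, c)[mem[2] + 2*lim + 1] >= -3) || mem[3] + c < lim - 1 || c >= 10)) && ((!(lim > -9 && 3*lim < mem[val] + 5)) ==> ((2*val == 11 && 3*store(tab, c, c)[val + 1] >= -3) || mem[3] + c < 2*val - 5 || c >= 10))


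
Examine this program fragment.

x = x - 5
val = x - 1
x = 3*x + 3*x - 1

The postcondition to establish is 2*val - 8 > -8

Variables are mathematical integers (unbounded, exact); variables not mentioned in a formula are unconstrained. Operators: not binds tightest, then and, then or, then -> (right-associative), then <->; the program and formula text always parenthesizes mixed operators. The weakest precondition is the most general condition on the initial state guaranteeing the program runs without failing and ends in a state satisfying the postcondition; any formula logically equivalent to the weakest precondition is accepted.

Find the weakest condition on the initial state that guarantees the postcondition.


Working backward. After the program, the postcondition 2*val - 8 > -8 must hold; in canonical form it is 2*val > 0.
Before x := 3*x + 3*x - 1: 2*val > 0
Before val := x - 1: 2*x > 2
Before x := x - 5: 2*x > 12
Answer: WP = 2*x > 12


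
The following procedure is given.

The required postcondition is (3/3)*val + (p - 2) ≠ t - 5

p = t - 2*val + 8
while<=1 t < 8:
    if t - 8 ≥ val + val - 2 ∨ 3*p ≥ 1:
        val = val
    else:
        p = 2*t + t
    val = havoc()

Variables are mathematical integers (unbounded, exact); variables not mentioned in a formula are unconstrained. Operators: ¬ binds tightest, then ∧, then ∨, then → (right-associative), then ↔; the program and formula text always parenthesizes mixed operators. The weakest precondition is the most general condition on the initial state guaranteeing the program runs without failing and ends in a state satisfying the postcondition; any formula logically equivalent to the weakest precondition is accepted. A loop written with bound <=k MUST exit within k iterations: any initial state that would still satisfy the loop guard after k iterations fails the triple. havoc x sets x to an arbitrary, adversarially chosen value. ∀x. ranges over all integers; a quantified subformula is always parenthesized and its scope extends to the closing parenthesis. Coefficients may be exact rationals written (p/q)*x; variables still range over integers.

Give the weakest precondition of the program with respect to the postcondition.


Working backward. After the program, the postcondition (3/3)*val + (p - 2) ≠ t - 5 must hold; in canonical form it is p + val ≠ t - 3.
Before the loop (bound <=1), unroll the exhaustion recursion (WP_0 = exit-now case; WP_j = one more guarded iteration, up to j = 1):
  WP_0: (¬(t < 8)) ∧ p + val ≠ t - 3
  WP_1: (t < 8 → (((t ≥ 2*val + 6 ∨ 3*p ≥ 1) → (∀val_1. ((¬(t < 8)) ∧ p + val_1 ≠ t - 3))) ∧ ((¬(t ≥ 2*val + 6 ∨ 3*p ≥ 1)) → (∀val_1. ((¬(t < 8)) ∧ 2*t + val_1 ≠ -3))))) ∧ ((¬(t < 8)) → p + val ≠ t - 3)
So before the loop: (t < 8 → (((t ≥ 2*val + 6 ∨ 3*p ≥ 1) → (∀val_1. ((¬(t < 8)) ∧ p + val_1 ≠ t - 3))) ∧ ((¬(t ≥ 2*val + 6 ∨ 3*p ≥ 1)) → (∀val_1. ((¬(t < 8)) ∧ 2*t + val_1 ≠ -3))))) ∧ ((¬(t < 8)) → p + val ≠ t - 3)
Before p := t - 2*val + 8: (t < 8 → (((t ≥ 2*val + 6 ∨ 3*t ≥ 6*val - 23) → (∀val_1. ((¬(t < 8)) ∧ val_1 ≠ 2*val - 11))) ∧ ((¬(t ≥ 2*val + 6 ∨ 3*t ≥ 6*val - 23)) → (∀val_1. ((¬(t < 8)) ∧ 2*t + val_1 ≠ -3))))) ∧ ((¬(t < 8)) → val ≠ 11)
Answer: WP = (t < 8 → (((t ≥ 2*val + 6 ∨ 3*t ≥ 6*val - 23) → (∀val_1. ((¬(t < 8)) ∧ val_1 ≠ 2*val - 11))) ∧ ((¬(t ≥ 2*val + 6 ∨ 3*t ≥ 6*val - 23)) → (∀val_1. ((¬(t < 8)) ∧ 2*t + val_1 ≠ -3))))) ∧ ((¬(t < 8)) → val ≠ 11)


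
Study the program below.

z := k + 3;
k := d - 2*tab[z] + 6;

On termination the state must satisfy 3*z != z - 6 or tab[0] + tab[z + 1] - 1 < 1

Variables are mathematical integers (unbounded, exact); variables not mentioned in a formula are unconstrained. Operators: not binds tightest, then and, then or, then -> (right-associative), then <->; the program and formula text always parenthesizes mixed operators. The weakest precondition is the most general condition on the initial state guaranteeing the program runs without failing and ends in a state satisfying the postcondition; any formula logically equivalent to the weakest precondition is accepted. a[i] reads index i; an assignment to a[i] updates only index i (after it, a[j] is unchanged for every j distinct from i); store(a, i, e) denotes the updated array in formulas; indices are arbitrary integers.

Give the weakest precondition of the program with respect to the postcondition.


Working backward. After the program, the postcondition 3*z != z - 6 or tab[0] + tab[z + 1] - 1 < 1 must hold; in canonical form it is 2*z != -6 or tab[z + 1] + tab[0] < 2.
Before k := d - 2*tab[z] + 6: 2*z != -6 or tab[z + 1] + tab[0] < 2
Before z := k + 3: 2*k != -12 or tab[k + 4] + tab[0] < 2
Answer: WP = 2*k != -12 or tab[k + 4] + tab[0] < 2


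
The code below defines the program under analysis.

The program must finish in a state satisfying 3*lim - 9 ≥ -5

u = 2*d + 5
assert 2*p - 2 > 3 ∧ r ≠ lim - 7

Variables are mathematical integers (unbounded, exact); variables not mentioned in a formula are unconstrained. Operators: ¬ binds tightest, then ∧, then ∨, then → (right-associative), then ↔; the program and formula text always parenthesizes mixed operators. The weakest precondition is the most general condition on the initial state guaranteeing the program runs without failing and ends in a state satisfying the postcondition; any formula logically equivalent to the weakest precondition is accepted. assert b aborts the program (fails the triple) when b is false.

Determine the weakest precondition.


Working backward. After the program, the postcondition 3*lim - 9 ≥ -5 must hold; in canonical form it is 3*lim ≥ 4.
Before assert 2*p - 2 > 3 ∧ r ≠ lim - 7: 2*p > 5 ∧ r ≠ lim - 7 ∧ 3*lim ≥ 4
Before u := 2*d + 5: 2*p > 5 ∧ r ≠ lim - 7 ∧ 3*lim ≥ 4
Answer: WP = 2*p > 5 ∧ r ≠ lim - 7 ∧ 3*lim ≥ 4
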